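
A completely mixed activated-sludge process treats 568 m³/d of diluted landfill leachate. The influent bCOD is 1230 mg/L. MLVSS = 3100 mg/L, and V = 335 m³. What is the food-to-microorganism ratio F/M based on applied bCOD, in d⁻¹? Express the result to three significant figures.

F/M ≈ 0.673 d⁻¹

F/M = applied load / biomass = Q·S₀/(V·X) = 568 × 1230 / (335.0 × 3100) = 0.6727 d⁻¹.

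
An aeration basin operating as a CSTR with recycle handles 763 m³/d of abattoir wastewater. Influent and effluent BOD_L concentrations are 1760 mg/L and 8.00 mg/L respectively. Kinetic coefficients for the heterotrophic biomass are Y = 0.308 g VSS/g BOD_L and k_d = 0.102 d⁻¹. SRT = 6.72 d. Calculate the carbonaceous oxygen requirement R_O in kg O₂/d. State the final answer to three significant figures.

R_O ≈ 990 kg O₂/d

Correct the yield for decay: Y_obs = Y/(1 + k_d θ_c) = 0.308 / (1 + 0.102 × 6.72) = 0.308 / 1.685 = 0.1827.
ΔS = 1760 − 8.00 = 1752 mg/L, so the substrate removal rate is 763 × 1752/1000 = 1337 kg BOD_L/d.
Biomass synthesised: P_X = Y_obs × 1337 = 244.3 kg VSS/d.
R_O = Q·(S₀ − S) − 1.42·P_X = 1337 − 1.42 × 244.3 = 989.9 kg O₂/d.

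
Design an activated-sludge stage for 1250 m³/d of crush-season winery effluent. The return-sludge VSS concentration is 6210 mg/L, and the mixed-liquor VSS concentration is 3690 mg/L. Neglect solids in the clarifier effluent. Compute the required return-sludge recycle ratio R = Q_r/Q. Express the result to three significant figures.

R ≈ 1.46

Solids balance on the clarifier gives (1+R)X = R·X_r, so R = X/(X_r − X) = 3690 / (6210 − 3690) = 1.464.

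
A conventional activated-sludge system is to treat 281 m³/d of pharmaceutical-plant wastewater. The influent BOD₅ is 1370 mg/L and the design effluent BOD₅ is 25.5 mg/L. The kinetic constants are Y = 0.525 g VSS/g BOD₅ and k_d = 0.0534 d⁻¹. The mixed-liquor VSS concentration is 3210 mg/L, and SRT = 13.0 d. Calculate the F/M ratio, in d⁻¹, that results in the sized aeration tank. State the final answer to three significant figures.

F/M ≈ 0.253 d⁻¹

Rearranging the biomass balance for a CMAS with decay, V = Y·Q·ΔS·θ_c / [X·(1+k_d θ_c)] = 0.525 × 281 × (1370 − 25.5) × 13.0 / [3210 × (1 + 0.0534 × 13.0)] = 2.58×10^6 / 5438 = 474.1 m³.
F/M = Q·S₀ / (V·X) = 281 × 1370 / (474.1 × 3210) = 0.2529 g BOD₅·(g VSS·d)⁻¹.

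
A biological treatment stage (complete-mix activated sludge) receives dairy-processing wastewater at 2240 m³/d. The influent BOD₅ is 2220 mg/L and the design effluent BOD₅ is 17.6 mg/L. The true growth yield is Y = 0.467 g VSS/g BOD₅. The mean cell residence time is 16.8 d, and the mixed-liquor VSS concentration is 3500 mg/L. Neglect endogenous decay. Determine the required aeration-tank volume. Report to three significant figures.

V ≈ 11100 m³

With k_d = 0 the design equation reduces to V = Y Q (S₀−S) θ_c / X = 0.467 × 2240 × (2220 − 17.6) × 16.8 / 3500 = 11059 m³.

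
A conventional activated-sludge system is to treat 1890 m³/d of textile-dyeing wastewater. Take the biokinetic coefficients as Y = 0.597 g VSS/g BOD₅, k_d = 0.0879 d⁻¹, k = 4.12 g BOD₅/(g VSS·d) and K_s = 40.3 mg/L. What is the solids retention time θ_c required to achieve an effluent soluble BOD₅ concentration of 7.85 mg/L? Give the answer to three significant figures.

At the target effluent, Y k S/(K_s+S) = 0.597×4.12×7.85/48.15 = 0.4010 d⁻¹.
1/θ_c = 0.4010 − 0.0879 = 0.3131 d⁻¹, so θ_c = 3.194 d.

θ_c ≈ 3.19 d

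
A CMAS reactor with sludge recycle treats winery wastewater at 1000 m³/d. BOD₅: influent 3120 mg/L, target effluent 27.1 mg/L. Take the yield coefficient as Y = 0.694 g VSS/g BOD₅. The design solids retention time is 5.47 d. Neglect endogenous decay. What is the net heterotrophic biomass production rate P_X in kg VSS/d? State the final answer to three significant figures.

P_X ≈ 2150 kg VSS/d

With endogenous decay neglected, the observed yield equals the true yield: Y_obs = Y = 0.694 g VSS/g BOD₅.
Mass of BOD₅ removed per day: Q(S₀ − S) = 1000 × 3093 g/m³ = 3093 kg/d.
Biomass produced: P_X = Y_obs·Q·ΔS = 0.6940 × 3093 ≈ 2146 kg VSS/d.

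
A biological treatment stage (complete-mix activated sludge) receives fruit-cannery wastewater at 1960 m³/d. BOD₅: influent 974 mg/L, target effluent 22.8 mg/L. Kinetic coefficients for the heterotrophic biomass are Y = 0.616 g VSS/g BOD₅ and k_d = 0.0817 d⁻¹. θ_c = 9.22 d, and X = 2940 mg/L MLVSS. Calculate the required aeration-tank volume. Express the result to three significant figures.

Steady-state biomass mass balance: V·X·(1 + k_d·θ_c) = Y·Q·(S₀ − S)·θ_c, so V = 0.616 × 1960 × (974 − 22.8) × 9.22 / [2940 × (1 + 0.0817 × 9.22)] = 1.06×10^7 / 5155 = 2054 m³.

V ≈ 2050 m³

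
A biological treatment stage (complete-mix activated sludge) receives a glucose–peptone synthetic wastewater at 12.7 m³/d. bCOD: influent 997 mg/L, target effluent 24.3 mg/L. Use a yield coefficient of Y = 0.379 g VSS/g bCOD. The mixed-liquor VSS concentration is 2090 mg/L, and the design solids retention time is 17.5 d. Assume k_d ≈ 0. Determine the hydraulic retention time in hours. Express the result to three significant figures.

Biomass mass balance (decay neglected): V·X = Y·Q·(S₀ − S)·θ_c, so V = 0.379 × 12.7 × (997 − 24.3) × 17.5 / 2090 = 39.20 m³.
HRT = V/Q = 39.20 m³ / 12.7 m³·d⁻¹ = 3.087 d × 24 = 74.08 h.

τ ≈ 74.1 h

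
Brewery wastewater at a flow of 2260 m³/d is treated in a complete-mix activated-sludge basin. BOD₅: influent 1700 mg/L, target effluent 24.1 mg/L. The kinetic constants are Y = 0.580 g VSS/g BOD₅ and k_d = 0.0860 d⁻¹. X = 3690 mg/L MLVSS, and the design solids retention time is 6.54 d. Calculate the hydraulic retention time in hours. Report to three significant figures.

From the SRT design equation V = Y Q (S₀−S) θ_c / [X (1 + k_d θ_c)] = 0.580 × 2260 × (1700 − 24.1) × 6.54 / [3690 × (1 + 0.0860 × 6.54)] = 1.44×10^7 / 5765 = 2492 m³.
τ = V/Q = 2492/2260 = 1.103 d, or 26.46 h.

τ ≈ 26.5 h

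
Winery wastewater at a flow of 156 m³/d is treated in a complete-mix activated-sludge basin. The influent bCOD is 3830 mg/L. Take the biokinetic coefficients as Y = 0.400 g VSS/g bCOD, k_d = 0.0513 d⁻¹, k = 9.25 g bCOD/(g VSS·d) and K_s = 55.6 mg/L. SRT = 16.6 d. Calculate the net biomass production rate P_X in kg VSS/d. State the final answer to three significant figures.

P_X ≈ 129 kg VSS/d

Effluent substrate depends only on kinetics and SRT: S = K_s(1 + k_d θ_c) / [θ_c(Yk − k_d) − 1] = 55.6 × (1 + 0.0513 × 16.6) / [16.6 × (0.400 × 9.25 − 0.0513) − 1] = 102.9 / 59.57 = 1.728 mg/L.
The observed yield is Y_obs = Y/(1 + k_d·θ_c) = 0.400 / (1 + 0.0513 × 16.6) = 0.400 / 1.852 = 0.2160 g VSS per g bCOD removed.
Mass of bCOD removed per day: Q(S₀ − S) = 156 × 3828 g/m³ = 597.2 kg/d.
Net biomass production P_X = Y_obs × Q·(S₀ − S) = 0.2160 × 597.2 = 129.0 kg VSS/d.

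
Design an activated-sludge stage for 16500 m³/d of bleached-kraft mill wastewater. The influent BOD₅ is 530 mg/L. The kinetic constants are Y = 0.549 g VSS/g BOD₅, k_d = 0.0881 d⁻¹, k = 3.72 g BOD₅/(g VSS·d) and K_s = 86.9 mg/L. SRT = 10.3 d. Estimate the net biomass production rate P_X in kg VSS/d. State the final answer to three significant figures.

Effluent substrate depends only on kinetics and SRT: S = K_s(1 + k_d θ_c) / [θ_c(Yk − k_d) − 1] = 86.9 × (1 + 0.0881 × 10.3) / [10.3 × (0.549 × 3.72 − 0.0881) − 1] = 165.8 / 19.13 = 8.666 mg/L.
Observed yield with endogenous decay: Y_obs = Y / (1 + k_d·θ_c) = 0.549 / (1 + 0.0881 × 10.3) = 0.549 / 1.907 = 0.2878 g VSS/g BOD₅.
Mass of BOD₅ removed per day: Q(S₀ − S) = 16500 × 521.3 g/m³ = 8602 kg/d.
P_X = Y_obs · Q(S₀ − S) = 0.2878 × 8602 = 2476 kg VSS/d.

P_X ≈ 2480 kg VSS/d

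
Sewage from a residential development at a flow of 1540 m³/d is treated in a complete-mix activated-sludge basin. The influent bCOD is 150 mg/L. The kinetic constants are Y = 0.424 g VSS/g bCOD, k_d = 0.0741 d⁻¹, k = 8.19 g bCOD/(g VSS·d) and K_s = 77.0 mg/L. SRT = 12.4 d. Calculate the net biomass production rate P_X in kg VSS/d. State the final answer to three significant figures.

P_X ≈ 49.8 kg VSS/d

Effluent substrate depends only on kinetics and SRT: S = K_s(1 + k_d θ_c) / [θ_c(Yk − k_d) − 1] = 77.0 × (1 + 0.0741 × 12.4) / [12.4 × (0.424 × 8.19 − 0.0741) − 1] = 147.8 / 41.14 = 3.591 mg/L.
Observed yield with endogenous decay: Y_obs = Y / (1 + k_d·θ_c) = 0.424 / (1 + 0.0741 × 12.4) = 0.424 / 1.919 = 0.2210 g VSS/g bCOD.
Q·(S₀ − S) = 1540 × (150 − 3.59) × 10⁻³ = 225.5 kg/d removed.
So the net sludge growth is P_X = 0.2210 × 225.5 = 49.82 kg VSS/d.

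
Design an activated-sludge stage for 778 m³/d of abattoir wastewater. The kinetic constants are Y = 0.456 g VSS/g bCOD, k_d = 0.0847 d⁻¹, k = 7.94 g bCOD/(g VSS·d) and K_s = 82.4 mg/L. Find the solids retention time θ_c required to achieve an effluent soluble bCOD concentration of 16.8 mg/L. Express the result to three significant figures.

Specific growth rate at S = 16.8 mg/L: μ = YkS/(K_s+S) = 0.456·7.94·16.8/(82.4+16.8) = 0.6132 d⁻¹.
θ_c = 1/(μ − k_d) = 1/(0.6132 − 0.0847) = 1/0.5285 = 1.892 d.

θ_c ≈ 1.89 d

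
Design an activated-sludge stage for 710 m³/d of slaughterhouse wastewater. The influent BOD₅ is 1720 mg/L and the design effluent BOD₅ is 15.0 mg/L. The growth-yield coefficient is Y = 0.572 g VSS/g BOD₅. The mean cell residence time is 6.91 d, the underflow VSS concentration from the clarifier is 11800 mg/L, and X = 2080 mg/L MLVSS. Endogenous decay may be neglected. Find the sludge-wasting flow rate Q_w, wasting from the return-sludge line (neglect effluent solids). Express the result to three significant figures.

Q_w ≈ 58.7 m³/d

V·X = Y·Q·ΔS·θ_c gives V = 0.572 × 710 × (1720 − 15.0) × 6.91 / 2080 = 2300 m³.
Q_w = (V·X)/(θ_c X_r) = 2300 × 2080 / (6.91 × 11800) = 58.68 m³/d.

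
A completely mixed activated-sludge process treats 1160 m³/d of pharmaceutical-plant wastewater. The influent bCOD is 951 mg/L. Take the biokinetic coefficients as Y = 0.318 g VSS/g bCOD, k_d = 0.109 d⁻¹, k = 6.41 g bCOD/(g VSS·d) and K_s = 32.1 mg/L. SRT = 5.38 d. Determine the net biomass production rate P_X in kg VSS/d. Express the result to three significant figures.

P_X ≈ 220 kg VSS/d

Effluent substrate depends only on kinetics and SRT: S = K_s(1 + k_d θ_c) / [θ_c(Yk − k_d) − 1] = 32.1 × (1 + 0.109 × 5.38) / [5.38 × (0.318 × 6.41 − 0.109) − 1] = 50.92 / 9.380 = 5.429 mg/L.
The observed yield is Y_obs = Y/(1 + k_d·θ_c) = 0.318 / (1 + 0.109 × 5.38) = 0.318 / 1.586 = 0.2005 g VSS per g bCOD removed.
Mass of bCOD removed per day: Q(S₀ − S) = 1160 × 945.6 g/m³ = 1097 kg/d.
So the net sludge growth is P_X = 0.2005 × 1097 = 219.9 kg VSS/d.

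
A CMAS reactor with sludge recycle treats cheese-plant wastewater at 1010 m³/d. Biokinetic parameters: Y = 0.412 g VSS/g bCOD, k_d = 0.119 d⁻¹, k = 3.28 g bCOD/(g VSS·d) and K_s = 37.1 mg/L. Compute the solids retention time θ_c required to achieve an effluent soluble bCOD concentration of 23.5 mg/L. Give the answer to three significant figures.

θ_c ≈ 2.47 d

Specific growth rate at S = 23.5 mg/L: μ = YkS/(K_s+S) = 0.412·3.28·23.5/(37.1+23.5) = 0.5240 d⁻¹.
Then 1/θ_c = μ − k_d = 0.5240 − 0.119 = 0.4050 d⁻¹, giving θ_c = 2.469 d.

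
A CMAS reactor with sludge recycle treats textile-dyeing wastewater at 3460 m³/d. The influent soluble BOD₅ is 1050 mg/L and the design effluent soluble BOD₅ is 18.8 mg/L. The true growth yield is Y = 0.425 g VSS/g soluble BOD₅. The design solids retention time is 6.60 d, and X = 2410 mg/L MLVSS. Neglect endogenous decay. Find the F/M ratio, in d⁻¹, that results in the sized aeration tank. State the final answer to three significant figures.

With k_d = 0 the design equation reduces to V = Y Q (S₀−S) θ_c / X = 0.425 × 3460 × (1050 − 18.8) × 6.60 / 2410 = 4153 m³.
Food-to-microorganism ratio F/M = Q S₀ / (V X) = 3460 × 1050 / (4153 × 2410) = 0.3630 d⁻¹.

F/M ≈ 0.363 d⁻¹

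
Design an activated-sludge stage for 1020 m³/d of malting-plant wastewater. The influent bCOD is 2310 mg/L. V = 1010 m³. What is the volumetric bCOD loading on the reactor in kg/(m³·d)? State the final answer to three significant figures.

Applied bCOD load per unit volume = Q·S₀/V = (1020 × 2310/1000)/1010 = 2.333 kg bCOD·m⁻³·d⁻¹.

L_v ≈ 2.33 kg bCOD/(m³·d)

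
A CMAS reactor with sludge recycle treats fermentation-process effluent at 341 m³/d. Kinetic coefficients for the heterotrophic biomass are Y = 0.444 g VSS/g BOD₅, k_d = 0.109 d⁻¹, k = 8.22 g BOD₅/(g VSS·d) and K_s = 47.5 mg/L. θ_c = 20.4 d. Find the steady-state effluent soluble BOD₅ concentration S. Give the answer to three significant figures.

S ≈ 2.15 mg/L

For a completely mixed reactor with recycle the Lawrence–McCarty relation gives S = K_s·(1 + k_d·θ_c) / [θ_c·(Y·k − k_d) − 1] = 47.5 × (1 + 0.109 × 20.4) / [20.4 × (0.444 × 8.22 − 0.109) − 1] = 153.1 / 71.23 = 2.150 mg/L.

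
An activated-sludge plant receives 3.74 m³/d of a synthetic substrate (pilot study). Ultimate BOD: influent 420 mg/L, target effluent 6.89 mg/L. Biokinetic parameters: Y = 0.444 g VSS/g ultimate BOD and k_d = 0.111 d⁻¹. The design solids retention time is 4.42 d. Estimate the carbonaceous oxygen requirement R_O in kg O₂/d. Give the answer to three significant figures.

Observed yield with endogenous decay: Y_obs = Y / (1 + k_d·θ_c) = 0.444 / (1 + 0.111 × 4.42) = 0.444 / 1.491 = 0.2979 g VSS/g ultimate BOD.
Mass of ultimate BOD removed per day: Q(S₀ − S) = 3.74 × 413.1 g/m³ = 1.545 kg/d.
Net sludge production P_X = 0.2979 × 1.545 = 0.4602 kg VSS/d.
Carbonaceous O₂ demand = substrate oxidised − cell-mass equivalent = 1.545 − 1.42 × 0.4602 = 0.8915 kg O₂/d.

R_O ≈ 0.892 kg O₂/d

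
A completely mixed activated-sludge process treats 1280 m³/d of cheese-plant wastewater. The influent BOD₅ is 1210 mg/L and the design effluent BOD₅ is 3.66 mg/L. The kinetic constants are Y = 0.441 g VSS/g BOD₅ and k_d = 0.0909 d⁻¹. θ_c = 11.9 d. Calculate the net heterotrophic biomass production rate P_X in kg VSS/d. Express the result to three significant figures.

P_X ≈ 327 kg VSS/d

Y_obs = Y / (1 + k_d θ_c) = 0.441 / (1 + 0.0909 × 11.9) = 0.441 / 2.082 = 0.2118.
Mass of BOD₅ removed per day: Q(S₀ − S) = 1280 × 1206 g/m³ = 1544 kg/d.
Biomass produced: P_X = Y_obs·Q·ΔS = 0.2118 × 1544 ≈ 327.1 kg VSS/d.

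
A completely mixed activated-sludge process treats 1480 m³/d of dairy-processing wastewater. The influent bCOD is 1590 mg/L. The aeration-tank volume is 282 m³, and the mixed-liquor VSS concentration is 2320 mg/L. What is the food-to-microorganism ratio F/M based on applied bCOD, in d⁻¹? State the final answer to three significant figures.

F/M ≈ 3.60 d⁻¹

F/M = applied load / biomass = Q·S₀/(V·X) = 1480 × 1590 / (282.0 × 2320) = 3.597 d⁻¹.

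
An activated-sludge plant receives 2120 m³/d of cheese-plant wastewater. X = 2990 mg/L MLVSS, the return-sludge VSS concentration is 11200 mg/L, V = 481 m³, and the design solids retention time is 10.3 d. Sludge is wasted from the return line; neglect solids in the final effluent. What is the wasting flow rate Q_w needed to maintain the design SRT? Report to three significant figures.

Q_w ≈ 12.5 m³/d

θ_c = V·X/(Q_w·X_r) when wasting from the recycle, so Q_w = V·X/(θ_c·X_r) = 481.0 × 2990 / (10.3 × 11200) = 12.47 m³/d.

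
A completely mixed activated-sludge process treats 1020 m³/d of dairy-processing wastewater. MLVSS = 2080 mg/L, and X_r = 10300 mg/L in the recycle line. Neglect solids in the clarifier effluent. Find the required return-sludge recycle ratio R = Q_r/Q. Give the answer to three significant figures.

Mass balance around the secondary clarifier (neglecting effluent solids): R = X / (X_r − X) = 2080 / (10300 − 2080) = 0.2530.

R ≈ 0.253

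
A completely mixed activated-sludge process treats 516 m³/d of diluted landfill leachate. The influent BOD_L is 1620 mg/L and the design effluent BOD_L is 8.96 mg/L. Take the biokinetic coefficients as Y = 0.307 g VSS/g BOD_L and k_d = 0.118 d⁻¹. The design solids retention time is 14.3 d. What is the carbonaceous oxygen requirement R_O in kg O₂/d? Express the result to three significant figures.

R_O ≈ 696 kg O₂/d

Y_obs = Y / (1 + k_d θ_c) = 0.307 / (1 + 0.118 × 14.3) = 0.307 / 2.687 = 0.1142.
Substrate removed = Q·(S₀ − S) = 516 m³/d × (1620 − 8.96) g/m³ = 8.31×10^5 g/d = 831.3 kg/d.
Biomass synthesised: P_X = Y_obs × 831.3 = 94.96 kg VSS/d.
R_O = Q·(S₀ − S) − 1.42·P_X = 831.3 − 1.42 × 94.96 = 696.4 kg O₂/d.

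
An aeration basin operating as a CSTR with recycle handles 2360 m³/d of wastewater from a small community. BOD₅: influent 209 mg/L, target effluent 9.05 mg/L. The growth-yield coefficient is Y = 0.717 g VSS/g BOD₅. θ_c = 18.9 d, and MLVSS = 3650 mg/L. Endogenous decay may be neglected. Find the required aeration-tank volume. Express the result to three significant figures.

V ≈ 1750 m³

With k_d = 0 the design equation reduces to V = Y Q (S₀−S) θ_c / X = 0.717 × 2360 × (209 − 9.05) × 18.9 / 3650 = 1752 m³.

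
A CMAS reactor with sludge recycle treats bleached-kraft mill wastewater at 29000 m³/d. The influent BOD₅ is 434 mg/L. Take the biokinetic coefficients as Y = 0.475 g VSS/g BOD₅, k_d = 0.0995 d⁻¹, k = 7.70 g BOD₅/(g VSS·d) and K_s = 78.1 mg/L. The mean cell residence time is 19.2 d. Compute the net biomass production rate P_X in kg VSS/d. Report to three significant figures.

Effluent substrate depends only on kinetics and SRT: S = K_s(1 + k_d θ_c) / [θ_c(Yk − k_d) − 1] = 78.1 × (1 + 0.0995 × 19.2) / [19.2 × (0.475 × 7.70 − 0.0995) − 1] = 227.3 / 67.31 = 3.377 mg/L.
Y_obs = Y / (1 + k_d θ_c) = 0.475 / (1 + 0.0995 × 19.2) = 0.475 / 2.910 = 0.1632.
Substrate removed = Q·(S₀ − S) = 29000 m³/d × (434 − 3.38) g/m³ = 1.25×10^7 g/d = 12488 kg/d.
P_X = Y_obs · Q(S₀ − S) = 0.1632 × 12488 = 2038 kg VSS/d.

P_X ≈ 2040 kg VSS/d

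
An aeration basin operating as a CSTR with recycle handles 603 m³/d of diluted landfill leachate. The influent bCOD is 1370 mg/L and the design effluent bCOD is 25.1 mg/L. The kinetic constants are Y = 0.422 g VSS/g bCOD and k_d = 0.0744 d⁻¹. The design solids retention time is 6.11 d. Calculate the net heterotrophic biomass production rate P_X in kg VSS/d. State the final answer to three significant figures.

P_X ≈ 235 kg VSS/d

The observed yield is Y_obs = Y/(1 + k_d·θ_c) = 0.422 / (1 + 0.0744 × 6.11) = 0.422 / 1.455 = 0.2901 g VSS per g bCOD removed.
Mass of bCOD removed per day: Q(S₀ − S) = 603 × 1345 g/m³ = 811.0 kg/d.
P_X = Y_obs · Q(S₀ − S) = 0.2901 × 811.0 = 235.3 kg VSS/d.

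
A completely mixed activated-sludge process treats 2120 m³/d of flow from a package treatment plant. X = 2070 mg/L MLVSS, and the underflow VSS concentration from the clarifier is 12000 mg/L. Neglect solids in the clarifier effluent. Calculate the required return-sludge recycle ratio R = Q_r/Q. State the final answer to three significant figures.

Mass balance around the secondary clarifier (neglecting effluent solids): R = X / (X_r − X) = 2070 / (12000 − 2070) = 0.2085.

R ≈ 0.208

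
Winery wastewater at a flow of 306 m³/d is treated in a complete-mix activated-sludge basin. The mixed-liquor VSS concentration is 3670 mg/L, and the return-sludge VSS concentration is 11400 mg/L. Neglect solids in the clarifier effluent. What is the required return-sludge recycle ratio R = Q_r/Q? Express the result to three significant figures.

Solids balance on the clarifier gives (1+R)X = R·X_r, so R = X/(X_r − X) = 3670 / (11400 − 3670) = 0.4748.

R ≈ 0.475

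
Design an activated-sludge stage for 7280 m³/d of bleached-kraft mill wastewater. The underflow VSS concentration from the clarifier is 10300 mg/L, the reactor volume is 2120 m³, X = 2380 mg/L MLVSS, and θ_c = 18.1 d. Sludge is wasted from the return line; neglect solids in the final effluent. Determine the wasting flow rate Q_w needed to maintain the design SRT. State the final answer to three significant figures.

Wasting from the return line (neglecting effluent solids): Q_w = V·X / (θ_c·X_r) = 2120 × 2380 / (18.1 × 10300) = 27.06 m³/d.

Q_w ≈ 27.1 m³/d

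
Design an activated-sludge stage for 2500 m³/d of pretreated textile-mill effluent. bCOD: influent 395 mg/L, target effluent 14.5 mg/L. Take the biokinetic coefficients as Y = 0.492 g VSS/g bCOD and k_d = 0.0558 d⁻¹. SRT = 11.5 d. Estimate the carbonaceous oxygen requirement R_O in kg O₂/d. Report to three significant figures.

Y_obs = Y / (1 + k_d θ_c) = 0.492 / (1 + 0.0558 × 11.5) = 0.492 / 1.642 = 0.2997.
Substrate removed = Q·(S₀ − S) = 2500 m³/d × (395 − 14.5) g/m³ = 9.51×10^5 g/d = 951.2 kg/d.
P_X = Y_obs·Q·(S₀ − S) = 0.2997 × 951.2 = 285.1 kg VSS/d.
Carbonaceous O₂ demand = substrate oxidised − cell-mass equivalent = 951.2 − 1.42 × 285.1 = 546.4 kg O₂/d.

R_O ≈ 546 kg O₂/d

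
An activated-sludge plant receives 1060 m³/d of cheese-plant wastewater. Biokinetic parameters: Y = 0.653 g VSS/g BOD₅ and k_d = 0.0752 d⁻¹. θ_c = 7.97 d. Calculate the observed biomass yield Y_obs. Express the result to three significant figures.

The observed yield is Y_obs = Y/(1 + k_d·θ_c) = 0.653 / (1 + 0.0752 × 7.97) = 0.653 / 1.599 = 0.4083 g VSS per g BOD₅ removed.

Y_obs ≈ 0.408 g VSS/g BOD₅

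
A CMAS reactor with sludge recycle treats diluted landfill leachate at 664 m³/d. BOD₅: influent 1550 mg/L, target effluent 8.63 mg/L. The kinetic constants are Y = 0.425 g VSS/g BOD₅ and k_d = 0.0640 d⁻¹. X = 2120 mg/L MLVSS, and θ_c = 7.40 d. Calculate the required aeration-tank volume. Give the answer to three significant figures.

V ≈ 1030 m³

From the SRT design equation V = Y Q (S₀−S) θ_c / [X (1 + k_d θ_c)] = 0.425 × 664 × (1550 − 8.63) × 7.40 / [2120 × (1 + 0.0640 × 7.40)] = 3.22×10^6 / 3124 = 1030 m³.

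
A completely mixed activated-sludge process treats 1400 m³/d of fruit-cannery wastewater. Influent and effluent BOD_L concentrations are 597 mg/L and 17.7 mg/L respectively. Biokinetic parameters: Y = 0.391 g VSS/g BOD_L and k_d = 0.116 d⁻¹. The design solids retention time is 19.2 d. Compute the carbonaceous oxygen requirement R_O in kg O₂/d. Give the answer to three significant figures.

R_O ≈ 671 kg O₂/d

Y_obs = Y / (1 + k_d θ_c) = 0.391 / (1 + 0.116 × 19.2) = 0.391 / 3.227 = 0.1212.
Substrate removed = Q·(S₀ − S) = 1400 m³/d × (597 − 17.7) g/m³ = 8.11×10^5 g/d = 811.0 kg/d.
Net sludge production P_X = 0.1212 × 811.0 = 98.26 kg VSS/d.
R_O = Q·ΔS − 1.42 P_X = 811.0 − 139.5 = 671.5 kg O₂/d.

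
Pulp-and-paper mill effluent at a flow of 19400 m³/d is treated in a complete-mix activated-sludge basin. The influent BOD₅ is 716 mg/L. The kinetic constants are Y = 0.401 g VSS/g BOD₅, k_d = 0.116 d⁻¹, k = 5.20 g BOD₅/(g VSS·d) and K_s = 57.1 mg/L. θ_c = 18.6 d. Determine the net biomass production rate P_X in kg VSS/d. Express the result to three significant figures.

P_X ≈ 1750 kg VSS/d

Effluent substrate depends only on kinetics and SRT: S = K_s(1 + k_d θ_c) / [θ_c(Yk − k_d) − 1] = 57.1 × (1 + 0.116 × 18.6) / [18.6 × (0.401 × 5.20 − 0.116) − 1] = 180.3 / 35.63 = 5.061 mg/L.
Y_obs = Y / (1 + k_d θ_c) = 0.401 / (1 + 0.116 × 18.6) = 0.401 / 3.158 = 0.1270.
Substrate removed = Q·(S₀ − S) = 19400 m³/d × (716 − 5.06) g/m³ = 1.38×10^7 g/d = 13792 kg/d.
Biomass produced: P_X = Y_obs·Q·ΔS = 0.1270 × 13792 ≈ 1752 kg VSS/d.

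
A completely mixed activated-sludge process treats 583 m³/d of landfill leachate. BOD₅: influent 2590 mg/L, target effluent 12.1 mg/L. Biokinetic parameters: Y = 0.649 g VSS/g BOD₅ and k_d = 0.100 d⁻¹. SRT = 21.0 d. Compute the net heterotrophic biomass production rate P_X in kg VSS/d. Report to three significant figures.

Correct the yield for decay: Y_obs = Y/(1 + k_d θ_c) = 0.649 / (1 + 0.100 × 21.0) = 0.649 / 3.100 = 0.2094.
Mass of BOD₅ removed per day: Q(S₀ − S) = 583 × 2578 g/m³ = 1503 kg/d.
P_X = Y_obs · Q(S₀ − S) = 0.2094 × 1503 = 314.6 kg VSS/d.

P_X ≈ 315 kg VSS/d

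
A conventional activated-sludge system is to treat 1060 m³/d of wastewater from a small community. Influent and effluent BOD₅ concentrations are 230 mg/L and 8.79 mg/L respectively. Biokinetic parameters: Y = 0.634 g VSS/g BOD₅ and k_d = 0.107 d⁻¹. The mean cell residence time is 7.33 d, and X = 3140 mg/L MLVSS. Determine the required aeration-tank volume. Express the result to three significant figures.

Rearranging the biomass balance for a CMAS with decay, V = Y·Q·ΔS·θ_c / [X·(1+k_d θ_c)] = 0.634 × 1060 × (230 − 8.79) × 7.33 / [3140 × (1 + 0.107 × 7.33)] = 1.09×10^6 / 5603 = 194.5 m³.

V ≈ 194 m³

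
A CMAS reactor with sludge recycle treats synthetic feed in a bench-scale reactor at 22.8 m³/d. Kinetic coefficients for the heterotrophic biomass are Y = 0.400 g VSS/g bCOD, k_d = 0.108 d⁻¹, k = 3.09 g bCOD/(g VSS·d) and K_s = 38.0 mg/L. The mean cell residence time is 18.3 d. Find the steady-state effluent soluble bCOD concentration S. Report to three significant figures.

For a completely mixed reactor with recycle the Lawrence–McCarty relation gives S = K_s·(1 + k_d·θ_c) / [θ_c·(Y·k − k_d) − 1] = 38.0 × (1 + 0.108 × 18.3) / [18.3 × (0.400 × 3.09 − 0.108) − 1] = 113.1 / 19.64 = 5.758 mg/L.

S ≈ 5.76 mg/L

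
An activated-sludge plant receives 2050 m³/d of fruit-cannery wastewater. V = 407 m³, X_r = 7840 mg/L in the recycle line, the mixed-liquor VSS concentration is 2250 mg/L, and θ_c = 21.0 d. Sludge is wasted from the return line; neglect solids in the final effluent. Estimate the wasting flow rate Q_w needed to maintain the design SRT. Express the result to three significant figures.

Q_w ≈ 5.56 m³/d

Wasting from the return line (neglecting effluent solids): Q_w = V·X / (θ_c·X_r) = 407.0 × 2250 / (21.0 × 7840) = 5.562 m³/d.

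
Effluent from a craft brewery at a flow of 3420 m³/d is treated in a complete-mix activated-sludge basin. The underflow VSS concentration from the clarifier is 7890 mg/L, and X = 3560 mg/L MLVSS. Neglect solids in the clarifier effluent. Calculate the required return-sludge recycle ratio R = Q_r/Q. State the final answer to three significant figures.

R ≈ 0.822

Solids balance on the clarifier gives (1+R)X = R·X_r, so R = X/(X_r − X) = 3560 / (7890 − 3560) = 0.8222.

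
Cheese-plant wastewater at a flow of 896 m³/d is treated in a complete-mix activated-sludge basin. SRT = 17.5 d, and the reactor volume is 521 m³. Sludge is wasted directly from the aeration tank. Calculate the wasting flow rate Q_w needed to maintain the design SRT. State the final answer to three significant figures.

With mixed-liquor wasting, θ_c = V/Q_w, so Q_w = V/θ_c = 521.0/17.5 = 29.77 m³/d.

Q_w ≈ 29.8 m³/d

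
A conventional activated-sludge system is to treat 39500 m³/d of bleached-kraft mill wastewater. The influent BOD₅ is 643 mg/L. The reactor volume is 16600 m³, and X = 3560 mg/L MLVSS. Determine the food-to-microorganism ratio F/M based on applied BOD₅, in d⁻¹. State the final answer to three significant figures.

F/M ≈ 0.430 d⁻¹

Food-to-microorganism ratio F/M = Q S₀ / (V X) = 39500 × 643 / (16600 × 3560) = 0.4298 d⁻¹.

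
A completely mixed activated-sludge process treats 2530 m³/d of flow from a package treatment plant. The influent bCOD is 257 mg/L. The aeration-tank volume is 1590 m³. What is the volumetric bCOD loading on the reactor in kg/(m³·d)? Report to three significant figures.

Volumetric loading L_v = Q·S₀ / V = 2530 × 257 g/m³ / 1590 m³ = 408.9 g/(m³·d) = 0.4089 kg bCOD/(m³·d).

L_v ≈ 0.409 kg bCOD/(m³·d)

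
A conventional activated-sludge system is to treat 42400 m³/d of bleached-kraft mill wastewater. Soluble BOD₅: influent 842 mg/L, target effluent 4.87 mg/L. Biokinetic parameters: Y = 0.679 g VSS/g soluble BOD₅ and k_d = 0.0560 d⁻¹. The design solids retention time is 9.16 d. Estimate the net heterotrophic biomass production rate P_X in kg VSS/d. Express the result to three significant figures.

The observed yield is Y_obs = Y/(1 + k_d·θ_c) = 0.679 / (1 + 0.0560 × 9.16) = 0.679 / 1.513 = 0.4488 g VSS per g soluble BOD₅ removed.
Q·(S₀ − S) = 42400 × (842 − 4.87) × 10⁻³ = 35494 kg/d removed.
Net biomass production P_X = Y_obs × Q·(S₀ − S) = 0.4488 × 35494 = 15929 kg VSS/d.

P_X ≈ 15900 kg VSS/d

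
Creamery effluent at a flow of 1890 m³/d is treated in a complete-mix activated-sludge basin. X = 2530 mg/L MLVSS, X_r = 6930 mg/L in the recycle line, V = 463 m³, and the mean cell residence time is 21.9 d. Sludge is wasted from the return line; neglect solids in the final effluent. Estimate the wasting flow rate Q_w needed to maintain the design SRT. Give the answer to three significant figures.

Wasting from the return line (neglecting effluent solids): Q_w = V·X / (θ_c·X_r) = 463.0 × 2530 / (21.9 × 6930) = 7.718 m³/d.

Q_w ≈ 7.72 m³/d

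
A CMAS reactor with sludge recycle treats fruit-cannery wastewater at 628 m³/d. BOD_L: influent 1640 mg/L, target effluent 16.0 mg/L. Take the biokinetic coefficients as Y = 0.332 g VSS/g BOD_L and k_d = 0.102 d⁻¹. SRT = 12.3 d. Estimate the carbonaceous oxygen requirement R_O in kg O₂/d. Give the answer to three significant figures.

R_O ≈ 807 kg O₂/d

The observed yield is Y_obs = Y/(1 + k_d·θ_c) = 0.332 / (1 + 0.102 × 12.3) = 0.332 / 2.255 = 0.1473 g VSS per g BOD_L removed.
ΔS = 1640 − 16.0 = 1624 mg/L, so the substrate removal rate is 628 × 1624/1000 = 1020 kg BOD_L/d.
Biomass synthesised: P_X = Y_obs × 1020 = 150.2 kg VSS/d.
R_O = Q·(S₀ − S) − 1.42·P_X = 1020 − 1.42 × 150.2 = 806.6 kg O₂/d.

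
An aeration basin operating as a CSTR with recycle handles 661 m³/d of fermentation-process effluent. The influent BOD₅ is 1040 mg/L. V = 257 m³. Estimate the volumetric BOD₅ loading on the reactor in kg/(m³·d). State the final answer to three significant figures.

Volumetric loading L_v = Q·S₀ / V = 661 × 1040 g/m³ / 257.0 m³ = 2675 g/(m³·d) = 2.675 kg BOD₅/(m³·d).

L_v ≈ 2.67 kg BOD₅/(m³·d)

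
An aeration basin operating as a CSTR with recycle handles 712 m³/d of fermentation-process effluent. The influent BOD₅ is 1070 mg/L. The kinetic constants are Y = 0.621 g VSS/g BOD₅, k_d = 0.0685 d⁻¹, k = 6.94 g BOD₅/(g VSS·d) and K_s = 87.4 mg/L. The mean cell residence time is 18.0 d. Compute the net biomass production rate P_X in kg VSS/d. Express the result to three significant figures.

For a completely mixed reactor with recycle the Lawrence–McCarty relation gives S = K_s·(1 + k_d·θ_c) / [θ_c·(Y·k − k_d) − 1] = 87.4 × (1 + 0.0685 × 18.0) / [18.0 × (0.621 × 6.94 − 0.0685) − 1] = 195.2 / 75.34 = 2.590 mg/L.
Observed yield with endogenous decay: Y_obs = Y / (1 + k_d·θ_c) = 0.621 / (1 + 0.0685 × 18.0) = 0.621 / 2.233 = 0.2781 g VSS/g BOD₅.
Substrate removed = Q·(S₀ − S) = 712 m³/d × (1070 − 2.59) g/m³ = 7.6×10^5 g/d = 760.0 kg/d.
P_X = Y_obs · Q(S₀ − S) = 0.2781 × 760.0 = 211.4 kg VSS/d.

P_X ≈ 211 kg VSS/d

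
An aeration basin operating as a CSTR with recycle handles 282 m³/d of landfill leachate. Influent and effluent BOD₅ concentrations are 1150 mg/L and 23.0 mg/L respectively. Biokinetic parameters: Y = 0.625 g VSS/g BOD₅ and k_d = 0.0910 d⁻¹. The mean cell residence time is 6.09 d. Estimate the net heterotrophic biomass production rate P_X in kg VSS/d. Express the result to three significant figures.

P_X ≈ 128 kg VSS/d

The observed yield is Y_obs = Y/(1 + k_d·θ_c) = 0.625 / (1 + 0.0910 × 6.09) = 0.625 / 1.554 = 0.4021 g VSS per g BOD₅ removed.
Mass of BOD₅ removed per day: Q(S₀ − S) = 282 × 1127 g/m³ = 317.8 kg/d.
P_X = Y_obs · Q(S₀ − S) = 0.4021 × 317.8 = 127.8 kg VSS/d.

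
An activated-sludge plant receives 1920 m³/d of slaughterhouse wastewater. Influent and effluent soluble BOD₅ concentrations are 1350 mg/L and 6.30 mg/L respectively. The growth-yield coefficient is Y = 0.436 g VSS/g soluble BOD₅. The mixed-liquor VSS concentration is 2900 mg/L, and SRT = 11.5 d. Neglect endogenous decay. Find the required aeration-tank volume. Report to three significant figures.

V ≈ 4460 m³

V·X = Y·Q·ΔS·θ_c gives V = 0.436 × 1920 × (1350 − 6.30) × 11.5 / 2900 = 4461 m³.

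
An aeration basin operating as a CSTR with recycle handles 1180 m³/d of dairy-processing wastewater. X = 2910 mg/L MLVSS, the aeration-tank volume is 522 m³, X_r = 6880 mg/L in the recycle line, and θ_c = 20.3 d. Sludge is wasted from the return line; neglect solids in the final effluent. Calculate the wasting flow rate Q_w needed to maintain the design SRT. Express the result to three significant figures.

Q_w ≈ 10.9 m³/d

Wasting from the return line (neglecting effluent solids): Q_w = V·X / (θ_c·X_r) = 522.0 × 2910 / (20.3 × 6880) = 10.88 m³/d.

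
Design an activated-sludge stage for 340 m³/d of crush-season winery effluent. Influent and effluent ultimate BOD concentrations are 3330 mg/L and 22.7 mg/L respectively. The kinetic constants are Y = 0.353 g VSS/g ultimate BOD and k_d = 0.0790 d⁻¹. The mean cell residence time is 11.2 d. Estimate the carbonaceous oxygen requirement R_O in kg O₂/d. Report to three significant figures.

R_O ≈ 825 kg O₂/d

Y_obs = Y / (1 + k_d θ_c) = 0.353 / (1 + 0.0790 × 11.2) = 0.353 / 1.885 = 0.1873.
ΔS = 3330 − 22.7 = 3307 mg/L, so the substrate removal rate is 340 × 3307/1000 = 1124 kg ultimate BOD/d.
Biomass synthesised: P_X = Y_obs × 1124 = 210.6 kg VSS/d.
R_O = Q·ΔS − 1.42 P_X = 1124 − 299.1 = 825.4 kg O₂/d.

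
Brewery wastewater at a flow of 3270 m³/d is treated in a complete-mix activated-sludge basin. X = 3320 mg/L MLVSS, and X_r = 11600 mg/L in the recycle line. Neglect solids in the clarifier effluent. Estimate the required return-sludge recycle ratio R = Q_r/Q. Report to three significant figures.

R ≈ 0.401

Mass balance around the secondary clarifier (neglecting effluent solids): R = X / (X_r − X) = 3320 / (11600 − 3320) = 0.4010.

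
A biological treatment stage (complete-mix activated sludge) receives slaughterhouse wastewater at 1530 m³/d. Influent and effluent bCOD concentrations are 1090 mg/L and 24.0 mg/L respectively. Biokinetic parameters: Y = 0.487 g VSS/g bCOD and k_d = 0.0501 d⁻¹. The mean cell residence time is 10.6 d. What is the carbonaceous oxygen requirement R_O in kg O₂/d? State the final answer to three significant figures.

The observed yield is Y_obs = Y/(1 + k_d·θ_c) = 0.487 / (1 + 0.0501 × 10.6) = 0.487 / 1.531 = 0.3181 g VSS per g bCOD removed.
Q·(S₀ − S) = 1530 × (1090 − 24.0) × 10⁻³ = 1631 kg/d removed.
P_X = Y_obs·Q·(S₀ − S) = 0.3181 × 1631 = 518.8 kg VSS/d.
Carbonaceous O₂ demand = substrate oxidised − cell-mass equivalent = 1631 − 1.42 × 518.8 = 894.3 kg O₂/d.

R_O ≈ 894 kg O₂/d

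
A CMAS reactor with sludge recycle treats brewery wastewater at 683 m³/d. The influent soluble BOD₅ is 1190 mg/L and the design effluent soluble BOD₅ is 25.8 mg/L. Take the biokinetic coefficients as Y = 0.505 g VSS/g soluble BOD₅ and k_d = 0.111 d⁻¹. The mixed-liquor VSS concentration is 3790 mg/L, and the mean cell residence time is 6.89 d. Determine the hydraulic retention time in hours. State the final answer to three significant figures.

From the SRT design equation V = Y Q (S₀−S) θ_c / [X (1 + k_d θ_c)] = 0.505 × 683 × (1190 − 25.8) × 6.89 / [3790 × (1 + 0.111 × 6.89)] = 2.77×10^6 / 6689 = 413.6 m³.
τ = V/Q = 413.6/683 = 0.6056 d, or 14.54 h.

τ ≈ 14.5 h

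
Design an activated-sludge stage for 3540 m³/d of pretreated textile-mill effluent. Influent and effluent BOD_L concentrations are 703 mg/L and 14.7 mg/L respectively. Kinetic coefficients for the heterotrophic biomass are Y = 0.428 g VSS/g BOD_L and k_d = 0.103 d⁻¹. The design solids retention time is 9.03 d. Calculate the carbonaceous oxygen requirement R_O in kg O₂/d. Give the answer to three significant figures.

The observed yield is Y_obs = Y/(1 + k_d·θ_c) = 0.428 / (1 + 0.103 × 9.03) = 0.428 / 1.930 = 0.2218 g VSS per g BOD_L removed.
Q·(S₀ − S) = 3540 × (703 − 14.7) × 10⁻³ = 2437 kg/d removed.
Biomass synthesised: P_X = Y_obs × 2437 = 540.3 kg VSS/d.
R_O = Q·(S₀ − S) − 1.42·P_X = 2437 − 1.42 × 540.3 = 1669 kg O₂/d.

R_O ≈ 1670 kg O₂/d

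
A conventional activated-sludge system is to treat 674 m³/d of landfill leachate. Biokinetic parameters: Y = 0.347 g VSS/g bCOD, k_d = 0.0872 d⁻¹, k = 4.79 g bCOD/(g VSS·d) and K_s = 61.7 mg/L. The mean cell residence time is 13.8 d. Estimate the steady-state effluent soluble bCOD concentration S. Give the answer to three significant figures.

From the Monod/SRT balance for a CMAS, S = K_s·(1+k_d θ_c)/[θ_c·(Y k − k_d) − 1] = 61.7 × (1 + 0.0872 × 13.8) / [13.8 × (0.347 × 4.79 − 0.0872) − 1] = 135.9 / 20.73 = 6.557 mg/L.

S ≈ 6.56 mg/L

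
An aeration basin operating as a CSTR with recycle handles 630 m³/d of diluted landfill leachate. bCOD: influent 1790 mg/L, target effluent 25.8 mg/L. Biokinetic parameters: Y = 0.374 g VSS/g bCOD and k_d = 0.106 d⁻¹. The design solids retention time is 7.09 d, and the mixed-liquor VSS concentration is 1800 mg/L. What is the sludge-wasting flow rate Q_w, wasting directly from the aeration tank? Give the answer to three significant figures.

Q_w ≈ 132 m³/d

Rearranging the biomass balance for a CMAS with decay, V = Y·Q·ΔS·θ_c / [X·(1+k_d θ_c)] = 0.374 × 630 × (1790 − 25.8) × 7.09 / [1800 × (1 + 0.106 × 7.09)] = 2.95×10^6 / 3153 = 934.8 m³.
Wasting from the aeration tank: Q_w = V / θ_c = 934.8 / 7.09 = 131.8 m³/d.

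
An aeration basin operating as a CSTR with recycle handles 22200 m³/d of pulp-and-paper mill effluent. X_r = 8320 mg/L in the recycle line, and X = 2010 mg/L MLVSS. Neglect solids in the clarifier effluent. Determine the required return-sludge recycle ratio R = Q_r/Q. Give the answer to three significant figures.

R = Q_r/Q = X/(X_r − X) = 2010 / (8320 − 2010) = 0.3185.

R ≈ 0.319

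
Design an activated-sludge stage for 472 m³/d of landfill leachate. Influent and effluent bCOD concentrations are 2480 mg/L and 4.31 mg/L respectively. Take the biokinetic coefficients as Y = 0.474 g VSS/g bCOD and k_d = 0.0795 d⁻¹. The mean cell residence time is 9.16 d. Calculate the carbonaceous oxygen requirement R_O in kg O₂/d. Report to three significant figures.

Y_obs = Y / (1 + k_d θ_c) = 0.474 / (1 + 0.0795 × 9.16) = 0.474 / 1.728 = 0.2743.
Q·(S₀ − S) = 472 × (2480 − 4.31) × 10⁻³ = 1169 kg/d removed.
Net sludge production P_X = 0.2743 × 1169 = 320.5 kg VSS/d.
R_O = Q·(S₀ − S) − 1.42·P_X = 1169 − 1.42 × 320.5 = 713.4 kg O₂/d.

R_O ≈ 713 kg O₂/d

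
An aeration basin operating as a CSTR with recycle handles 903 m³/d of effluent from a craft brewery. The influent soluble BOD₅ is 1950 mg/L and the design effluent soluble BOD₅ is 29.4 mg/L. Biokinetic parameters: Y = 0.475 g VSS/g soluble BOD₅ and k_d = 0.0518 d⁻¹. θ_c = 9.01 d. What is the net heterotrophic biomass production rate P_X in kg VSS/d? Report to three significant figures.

The observed yield is Y_obs = Y/(1 + k_d·θ_c) = 0.475 / (1 + 0.0518 × 9.01) = 0.475 / 1.467 = 0.3239 g VSS per g soluble BOD₅ removed.
Substrate removed = Q·(S₀ − S) = 903 m³/d × (1950 − 29.4) g/m³ = 1.73×10^6 g/d = 1734 kg/d.
P_X = Y_obs · Q(S₀ − S) = 0.3239 × 1734 = 561.7 kg VSS/d.

P_X ≈ 562 kg VSS/d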